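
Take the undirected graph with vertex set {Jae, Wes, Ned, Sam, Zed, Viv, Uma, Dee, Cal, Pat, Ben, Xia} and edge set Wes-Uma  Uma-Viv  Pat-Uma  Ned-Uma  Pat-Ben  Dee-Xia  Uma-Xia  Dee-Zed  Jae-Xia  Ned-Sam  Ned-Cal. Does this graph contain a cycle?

The graph has 12 vertices, 11 edges, and 1 connected component.
A forest on 12 vertices with 1 component has exactly 11 edges, which matches — so no cycle.

No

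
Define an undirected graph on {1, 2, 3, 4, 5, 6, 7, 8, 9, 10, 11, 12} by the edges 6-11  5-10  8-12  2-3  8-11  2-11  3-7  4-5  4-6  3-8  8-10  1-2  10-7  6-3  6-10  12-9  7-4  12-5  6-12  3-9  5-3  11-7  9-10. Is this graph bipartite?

Yes

A valid 2-coloring puts {2, 5, 6, 7, 8, 9} on one side and {1, 3, 4, 10, 11, 12} on the other; every edge crosses between the two sides.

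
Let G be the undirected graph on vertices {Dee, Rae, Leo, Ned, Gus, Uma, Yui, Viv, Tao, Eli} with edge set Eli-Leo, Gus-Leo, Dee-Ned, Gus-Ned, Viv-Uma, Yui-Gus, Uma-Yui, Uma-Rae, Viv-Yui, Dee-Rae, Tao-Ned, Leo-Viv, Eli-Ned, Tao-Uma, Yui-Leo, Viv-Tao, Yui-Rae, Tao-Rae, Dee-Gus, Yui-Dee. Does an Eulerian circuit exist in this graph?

Yes

Degrees: Dee:4, Rae:4, Leo:4, Ned:4, Gus:4, Uma:4, Yui:6, Viv:4, Tao:4, Eli:2
Every vertex has even degree and the edges form a single connected piece, so an Eulerian circuit exists.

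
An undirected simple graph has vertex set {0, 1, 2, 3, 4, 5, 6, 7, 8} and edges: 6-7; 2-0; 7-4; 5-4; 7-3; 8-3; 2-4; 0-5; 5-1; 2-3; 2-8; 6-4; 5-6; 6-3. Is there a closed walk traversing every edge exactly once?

No

Degrees: 0:2, 1:1, 2:4, 3:4, 4:4, 5:4, 6:4, 7:3, 8:2
Vertices with odd degree: 1, 7. An Eulerian circuit requires all degrees even.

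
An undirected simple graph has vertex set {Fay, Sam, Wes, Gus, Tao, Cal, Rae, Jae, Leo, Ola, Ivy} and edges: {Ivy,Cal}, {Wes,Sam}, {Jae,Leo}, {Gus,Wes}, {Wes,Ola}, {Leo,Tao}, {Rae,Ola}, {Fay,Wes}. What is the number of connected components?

Component: {Cal, Ivy}
Component: {Tao, Jae, Leo}
Component: {Fay, Sam, Wes, Gus, Rae, Ola}

3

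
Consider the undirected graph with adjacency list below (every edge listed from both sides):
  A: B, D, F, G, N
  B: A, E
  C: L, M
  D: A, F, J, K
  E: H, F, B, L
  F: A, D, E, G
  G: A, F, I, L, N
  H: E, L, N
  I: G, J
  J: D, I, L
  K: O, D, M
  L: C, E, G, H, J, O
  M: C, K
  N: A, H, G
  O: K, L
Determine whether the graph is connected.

A breadth-first search from A visits A, G, F, B, D, N, L, I, E, K, J, H, C, O, M — all 15 vertices — so the graph is connected.

Yes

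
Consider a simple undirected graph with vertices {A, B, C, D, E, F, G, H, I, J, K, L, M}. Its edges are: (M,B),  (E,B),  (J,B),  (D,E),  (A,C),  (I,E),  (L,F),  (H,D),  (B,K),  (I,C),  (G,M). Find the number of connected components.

Component: {F, L}
Component: {A, B, C, D, E, G, H, I, J, K, M}

2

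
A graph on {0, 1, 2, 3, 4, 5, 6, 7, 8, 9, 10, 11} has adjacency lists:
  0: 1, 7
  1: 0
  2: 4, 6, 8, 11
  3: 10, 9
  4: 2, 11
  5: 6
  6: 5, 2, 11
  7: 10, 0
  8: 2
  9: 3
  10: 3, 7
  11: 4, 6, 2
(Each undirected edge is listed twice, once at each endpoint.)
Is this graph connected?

No

Component: {0, 1, 3, 7, 9, 10}
Component: {2, 4, 5, 6, 8, 11}
No edge joins these 2 groups, so the graph is disconnected.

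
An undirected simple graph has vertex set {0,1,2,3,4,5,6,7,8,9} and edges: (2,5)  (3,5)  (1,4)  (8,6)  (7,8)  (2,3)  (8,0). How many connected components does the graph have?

Component: {9}
Component: {1, 4}
Component: {2, 3, 5}
Component: {0, 6, 7, 8}

4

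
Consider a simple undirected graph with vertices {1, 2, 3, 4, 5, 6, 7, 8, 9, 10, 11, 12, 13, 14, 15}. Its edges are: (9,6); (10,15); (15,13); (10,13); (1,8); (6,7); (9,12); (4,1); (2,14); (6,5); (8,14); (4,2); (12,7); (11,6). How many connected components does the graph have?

4

Component: {3}
Component: {10, 13, 15}
Component: {1, 2, 4, 8, 14}
Component: {5, 6, 7, 9, 11, 12}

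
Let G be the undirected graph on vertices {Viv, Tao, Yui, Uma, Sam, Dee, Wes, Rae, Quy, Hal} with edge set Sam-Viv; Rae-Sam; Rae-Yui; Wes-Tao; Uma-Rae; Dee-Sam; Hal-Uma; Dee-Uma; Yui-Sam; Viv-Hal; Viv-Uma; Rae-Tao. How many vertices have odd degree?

Degrees: Viv:3, Tao:2, Yui:2, Uma:4, Sam:4, Dee:2, Wes:1, Rae:4, Quy:0, Hal:2
Odd-degree vertices: Viv, Wes.

2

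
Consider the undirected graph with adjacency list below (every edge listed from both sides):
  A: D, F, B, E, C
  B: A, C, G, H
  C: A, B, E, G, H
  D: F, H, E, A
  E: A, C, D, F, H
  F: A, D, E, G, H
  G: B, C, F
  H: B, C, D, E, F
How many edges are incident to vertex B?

Neighbors of B: A, C, G, H.

4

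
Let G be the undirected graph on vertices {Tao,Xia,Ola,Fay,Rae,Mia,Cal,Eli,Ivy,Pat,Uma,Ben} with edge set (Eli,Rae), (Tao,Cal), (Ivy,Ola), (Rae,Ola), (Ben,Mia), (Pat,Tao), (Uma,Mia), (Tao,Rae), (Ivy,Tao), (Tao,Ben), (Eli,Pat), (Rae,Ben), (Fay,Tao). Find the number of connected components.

2

Component: {Xia}
Component: {Tao, Ola, Fay, Rae, Mia, Cal, Eli, Ivy, Pat, Uma, Ben}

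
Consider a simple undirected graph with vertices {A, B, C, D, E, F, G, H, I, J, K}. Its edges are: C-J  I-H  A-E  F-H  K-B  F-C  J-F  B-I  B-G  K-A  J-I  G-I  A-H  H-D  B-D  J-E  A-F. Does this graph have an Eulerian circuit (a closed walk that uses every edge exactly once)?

Yes

Degrees: A:4, B:4, C:2, D:2, E:2, F:4, G:2, H:4, I:4, J:4, K:2
All degrees are even and the non-isolated vertices are connected — an Eulerian circuit exists.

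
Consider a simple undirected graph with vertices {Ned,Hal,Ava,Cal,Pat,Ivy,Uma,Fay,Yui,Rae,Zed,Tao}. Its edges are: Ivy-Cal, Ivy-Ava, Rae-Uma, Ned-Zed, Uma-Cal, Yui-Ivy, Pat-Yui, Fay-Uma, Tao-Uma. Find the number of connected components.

3

Component: {Hal}
Component: {Ned, Zed}
Component: {Ava, Cal, Pat, Ivy, Uma, Fay, Yui, Rae, Tao}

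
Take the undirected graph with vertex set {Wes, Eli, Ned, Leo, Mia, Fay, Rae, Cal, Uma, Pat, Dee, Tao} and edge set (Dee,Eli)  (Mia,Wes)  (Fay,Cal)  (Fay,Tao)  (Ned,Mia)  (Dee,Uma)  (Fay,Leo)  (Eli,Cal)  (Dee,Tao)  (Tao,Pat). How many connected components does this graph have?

3

Component: {Rae}
Component: {Wes, Ned, Mia}
Component: {Eli, Leo, Fay, Cal, Uma, Pat, Dee, Tao}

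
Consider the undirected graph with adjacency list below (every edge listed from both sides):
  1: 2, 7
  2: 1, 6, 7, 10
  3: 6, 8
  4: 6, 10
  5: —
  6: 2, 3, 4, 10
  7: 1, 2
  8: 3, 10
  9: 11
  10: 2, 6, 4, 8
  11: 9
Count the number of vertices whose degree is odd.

2

Degrees: 1:2, 2:4, 3:2, 4:2, 5:0, 6:4, 7:2, 8:2, 9:1, 10:4, 11:1
Odd-degree vertices: 9, 11.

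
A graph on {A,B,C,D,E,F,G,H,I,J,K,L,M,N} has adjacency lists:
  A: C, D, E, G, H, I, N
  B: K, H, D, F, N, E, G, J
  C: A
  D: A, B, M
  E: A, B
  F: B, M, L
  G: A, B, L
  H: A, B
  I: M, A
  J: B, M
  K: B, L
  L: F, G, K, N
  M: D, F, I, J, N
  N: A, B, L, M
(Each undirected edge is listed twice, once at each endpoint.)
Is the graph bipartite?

Color {C, D, E, F, G, H, I, J, K, N} black and {A, B, L, M} white. No edge joins two same-colored vertices, so the graph is bipartite.

Yes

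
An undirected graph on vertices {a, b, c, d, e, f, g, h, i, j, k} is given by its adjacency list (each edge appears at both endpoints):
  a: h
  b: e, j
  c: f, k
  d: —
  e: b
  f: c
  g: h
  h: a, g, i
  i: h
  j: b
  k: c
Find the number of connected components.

4

Component: {d}
Component: {b, e, j}
Component: {c, f, k}
Component: {a, g, h, i}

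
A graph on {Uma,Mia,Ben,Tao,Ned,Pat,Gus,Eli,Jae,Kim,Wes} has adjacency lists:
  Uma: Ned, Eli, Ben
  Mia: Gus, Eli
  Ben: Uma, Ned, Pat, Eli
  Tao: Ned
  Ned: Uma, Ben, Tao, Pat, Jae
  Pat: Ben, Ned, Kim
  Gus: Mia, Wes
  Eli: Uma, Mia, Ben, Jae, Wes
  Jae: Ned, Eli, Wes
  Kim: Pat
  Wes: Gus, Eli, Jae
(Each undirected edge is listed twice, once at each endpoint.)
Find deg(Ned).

Neighbors of Ned: Uma, Ben, Tao, Pat, Jae.

5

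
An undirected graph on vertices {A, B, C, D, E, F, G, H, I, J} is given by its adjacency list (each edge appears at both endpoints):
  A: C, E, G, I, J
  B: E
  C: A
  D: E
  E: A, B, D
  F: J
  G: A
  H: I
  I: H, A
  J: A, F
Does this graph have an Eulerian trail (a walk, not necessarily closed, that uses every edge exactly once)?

No

Degrees: A:5, B:1, C:1, D:1, E:3, F:1, G:1, H:1, I:2, J:2
Odd-degree vertices: A, B, C, D, E, F, G, H (8 total).
An Eulerian trail requires 0 or 2 odd-degree vertices; here there are 8.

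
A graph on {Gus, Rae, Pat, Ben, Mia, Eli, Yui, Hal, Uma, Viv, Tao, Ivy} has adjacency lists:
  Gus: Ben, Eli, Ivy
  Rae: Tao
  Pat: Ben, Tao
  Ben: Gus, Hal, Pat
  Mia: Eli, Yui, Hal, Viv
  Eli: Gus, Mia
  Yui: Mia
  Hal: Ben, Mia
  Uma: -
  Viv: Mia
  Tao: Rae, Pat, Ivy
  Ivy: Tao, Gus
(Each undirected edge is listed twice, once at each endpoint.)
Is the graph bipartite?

The cycle Eli-Mia-Hal-Ben-Gus-Eli has length 5, which is odd, so the graph is not bipartite.

No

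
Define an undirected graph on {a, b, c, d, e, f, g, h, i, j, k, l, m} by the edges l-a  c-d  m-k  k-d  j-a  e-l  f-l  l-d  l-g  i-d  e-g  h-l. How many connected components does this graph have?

Component: {b}
Component: {a, c, d, e, f, g, h, i, j, k, l, m}

2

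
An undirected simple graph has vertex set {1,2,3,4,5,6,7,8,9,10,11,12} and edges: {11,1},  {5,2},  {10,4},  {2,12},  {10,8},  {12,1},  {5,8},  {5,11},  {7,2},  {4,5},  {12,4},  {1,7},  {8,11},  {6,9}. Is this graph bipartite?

No

The cycle 8-11-5-8 has length 3, which is odd, so the graph is not bipartite.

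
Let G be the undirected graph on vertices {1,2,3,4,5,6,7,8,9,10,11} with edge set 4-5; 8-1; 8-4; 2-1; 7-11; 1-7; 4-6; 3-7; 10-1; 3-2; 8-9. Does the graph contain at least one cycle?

Yes

The graph has 11 vertices, 11 edges, and 1 connected component.
Since 11 > 11 - 1, a cycle must exist; for instance 1-7-3-2-1.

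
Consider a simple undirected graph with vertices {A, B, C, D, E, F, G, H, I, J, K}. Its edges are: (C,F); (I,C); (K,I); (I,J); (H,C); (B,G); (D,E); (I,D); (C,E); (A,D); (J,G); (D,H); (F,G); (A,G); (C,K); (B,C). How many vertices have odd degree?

Degrees: A:2, B:2, C:6, D:4, E:2, F:2, G:4, H:2, I:4, J:2, K:2
Odd-degree vertices: none.

0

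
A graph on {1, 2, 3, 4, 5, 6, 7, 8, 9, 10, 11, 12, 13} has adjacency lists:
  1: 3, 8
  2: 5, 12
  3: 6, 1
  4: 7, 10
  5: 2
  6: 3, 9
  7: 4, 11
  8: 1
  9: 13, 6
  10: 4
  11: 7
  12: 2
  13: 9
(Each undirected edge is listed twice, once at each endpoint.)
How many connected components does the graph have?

3

Component: {2, 5, 12}
Component: {4, 7, 10, 11}
Component: {1, 3, 6, 8, 9, 13}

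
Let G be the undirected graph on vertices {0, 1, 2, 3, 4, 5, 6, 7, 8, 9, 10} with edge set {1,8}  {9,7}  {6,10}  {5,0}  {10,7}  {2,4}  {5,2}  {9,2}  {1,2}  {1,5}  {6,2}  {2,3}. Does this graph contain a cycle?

Yes

The graph has 11 vertices, 12 edges, and 1 connected component.
One cycle is 5-2-1-5.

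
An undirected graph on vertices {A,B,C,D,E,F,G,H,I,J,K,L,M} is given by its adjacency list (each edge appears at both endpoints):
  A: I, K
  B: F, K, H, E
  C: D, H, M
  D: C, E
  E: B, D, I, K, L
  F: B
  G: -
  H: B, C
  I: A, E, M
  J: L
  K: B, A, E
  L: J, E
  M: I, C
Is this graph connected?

No

Component: {G}
Component: {A, B, C, D, E, F, H, I, J, K, L, M}
No edge joins these 2 groups, so the graph is disconnected.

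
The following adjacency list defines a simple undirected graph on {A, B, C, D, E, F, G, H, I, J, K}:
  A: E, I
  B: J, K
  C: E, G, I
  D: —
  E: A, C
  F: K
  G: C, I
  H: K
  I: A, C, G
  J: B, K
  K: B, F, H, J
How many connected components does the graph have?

3

Component: {D}
Component: {A, C, E, G, I}
Component: {B, F, H, J, K}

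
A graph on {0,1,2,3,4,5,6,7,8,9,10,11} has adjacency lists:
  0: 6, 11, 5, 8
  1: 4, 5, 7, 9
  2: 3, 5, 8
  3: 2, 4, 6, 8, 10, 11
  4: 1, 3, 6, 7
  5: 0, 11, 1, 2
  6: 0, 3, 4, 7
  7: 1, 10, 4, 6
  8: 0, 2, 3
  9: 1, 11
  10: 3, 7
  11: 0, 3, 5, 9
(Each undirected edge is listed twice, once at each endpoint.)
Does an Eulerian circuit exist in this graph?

No

Degrees: 0:4, 1:4, 2:3, 3:6, 4:4, 5:4, 6:4, 7:4, 8:3, 9:2, 10:2, 11:4
2, 8 have odd degree; an Eulerian circuit needs every degree to be even, so none exists.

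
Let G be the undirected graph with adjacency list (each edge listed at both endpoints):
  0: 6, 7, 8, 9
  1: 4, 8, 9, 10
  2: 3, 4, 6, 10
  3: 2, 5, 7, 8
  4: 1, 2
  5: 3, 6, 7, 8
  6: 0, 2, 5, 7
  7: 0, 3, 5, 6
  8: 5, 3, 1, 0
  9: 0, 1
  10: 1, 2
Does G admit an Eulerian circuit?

Degrees: 0:4, 1:4, 2:4, 3:4, 4:2, 5:4, 6:4, 7:4, 8:4, 9:2, 10:2
Every vertex has even degree and the edges form a single connected piece, so an Eulerian circuit exists.

Yes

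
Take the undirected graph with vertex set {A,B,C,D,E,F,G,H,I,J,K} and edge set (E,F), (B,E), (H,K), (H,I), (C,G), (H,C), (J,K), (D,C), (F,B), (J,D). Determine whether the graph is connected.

Component: {A}
Component: {B, E, F}
Component: {C, D, G, H, I, J, K}
No edge joins these 3 groups, so the graph is disconnected.

No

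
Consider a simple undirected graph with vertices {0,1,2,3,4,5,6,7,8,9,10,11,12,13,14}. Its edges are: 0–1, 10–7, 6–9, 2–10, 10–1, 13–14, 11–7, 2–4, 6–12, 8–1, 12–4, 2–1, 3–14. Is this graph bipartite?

No

The cycle 1-10-2-1 has length 3, which is odd, so the graph is not bipartite.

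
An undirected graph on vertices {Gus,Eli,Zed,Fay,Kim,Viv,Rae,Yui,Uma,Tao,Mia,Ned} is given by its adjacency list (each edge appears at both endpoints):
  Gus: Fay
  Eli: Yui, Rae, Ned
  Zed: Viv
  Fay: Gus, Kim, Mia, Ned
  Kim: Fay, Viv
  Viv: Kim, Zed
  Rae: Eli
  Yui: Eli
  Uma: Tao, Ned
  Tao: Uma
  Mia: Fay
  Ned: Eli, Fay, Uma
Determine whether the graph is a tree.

Yes

The graph has 12 vertices and 11 edges.
Connected and |E| = |V| - 1, which characterizes a tree.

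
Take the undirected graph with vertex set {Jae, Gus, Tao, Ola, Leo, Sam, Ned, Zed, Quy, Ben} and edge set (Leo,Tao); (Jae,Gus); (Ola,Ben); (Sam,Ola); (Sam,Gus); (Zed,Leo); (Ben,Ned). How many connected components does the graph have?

3

Component: {Quy}
Component: {Tao, Leo, Zed}
Component: {Jae, Gus, Ola, Sam, Ned, Ben}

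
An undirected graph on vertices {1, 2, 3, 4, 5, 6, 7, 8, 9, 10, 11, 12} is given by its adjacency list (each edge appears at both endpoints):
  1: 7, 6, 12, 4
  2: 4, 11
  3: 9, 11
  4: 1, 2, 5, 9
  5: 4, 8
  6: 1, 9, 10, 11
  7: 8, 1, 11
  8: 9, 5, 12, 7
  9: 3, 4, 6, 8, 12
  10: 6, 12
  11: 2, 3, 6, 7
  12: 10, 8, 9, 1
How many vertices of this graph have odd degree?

2

Degrees: 1:4, 2:2, 3:2, 4:4, 5:2, 6:4, 7:3, 8:4, 9:5, 10:2, 11:4, 12:4
Odd-degree vertices: 7, 9.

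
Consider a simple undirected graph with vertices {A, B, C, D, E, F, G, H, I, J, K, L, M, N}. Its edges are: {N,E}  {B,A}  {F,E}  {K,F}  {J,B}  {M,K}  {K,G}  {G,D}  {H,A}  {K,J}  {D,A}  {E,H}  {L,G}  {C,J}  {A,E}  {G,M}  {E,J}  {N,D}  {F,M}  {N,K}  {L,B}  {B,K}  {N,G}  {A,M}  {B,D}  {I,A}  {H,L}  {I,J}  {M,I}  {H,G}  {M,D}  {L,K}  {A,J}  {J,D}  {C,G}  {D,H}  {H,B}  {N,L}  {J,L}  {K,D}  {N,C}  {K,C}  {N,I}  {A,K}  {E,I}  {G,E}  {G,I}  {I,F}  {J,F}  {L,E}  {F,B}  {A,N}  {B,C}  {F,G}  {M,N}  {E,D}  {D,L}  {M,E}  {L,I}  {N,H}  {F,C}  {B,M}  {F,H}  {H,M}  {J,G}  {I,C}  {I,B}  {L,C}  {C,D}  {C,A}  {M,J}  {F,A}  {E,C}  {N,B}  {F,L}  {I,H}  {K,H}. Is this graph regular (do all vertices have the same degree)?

Degrees: A:11, B:11, C:11, D:11, E:11, F:11, G:11, H:11, I:11, J:11, K:11, L:11, M:11, N:11
Every vertex has degree 11, so the graph is 11-regular.

Yes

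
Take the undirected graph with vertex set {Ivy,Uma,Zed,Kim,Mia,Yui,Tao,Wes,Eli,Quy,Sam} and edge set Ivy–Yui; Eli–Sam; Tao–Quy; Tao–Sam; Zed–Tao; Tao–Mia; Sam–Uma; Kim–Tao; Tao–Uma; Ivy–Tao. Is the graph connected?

No

Component: {Wes}
Component: {Ivy, Uma, Zed, Kim, Mia, Yui, Tao, Eli, Quy, Sam}
There are 2 separate components, so the graph is not connected.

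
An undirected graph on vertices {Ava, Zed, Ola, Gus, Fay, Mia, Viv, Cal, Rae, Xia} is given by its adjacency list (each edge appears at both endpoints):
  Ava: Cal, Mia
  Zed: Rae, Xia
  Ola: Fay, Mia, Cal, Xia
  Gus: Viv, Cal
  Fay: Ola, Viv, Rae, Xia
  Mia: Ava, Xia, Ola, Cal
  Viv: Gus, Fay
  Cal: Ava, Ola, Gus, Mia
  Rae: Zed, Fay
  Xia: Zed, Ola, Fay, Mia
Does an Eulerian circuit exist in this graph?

Yes

Degrees: Ava:2, Zed:2, Ola:4, Gus:2, Fay:4, Mia:4, Viv:2, Cal:4, Rae:2, Xia:4
All degrees are even and the non-isolated vertices are connected — an Eulerian circuit exists.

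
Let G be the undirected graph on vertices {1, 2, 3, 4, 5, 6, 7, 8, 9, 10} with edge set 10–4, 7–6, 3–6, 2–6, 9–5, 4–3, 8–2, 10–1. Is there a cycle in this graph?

The graph has 10 vertices, 8 edges, and 2 connected components.
A forest on 10 vertices with 2 components has exactly 8 edges, which matches — so no cycle.

No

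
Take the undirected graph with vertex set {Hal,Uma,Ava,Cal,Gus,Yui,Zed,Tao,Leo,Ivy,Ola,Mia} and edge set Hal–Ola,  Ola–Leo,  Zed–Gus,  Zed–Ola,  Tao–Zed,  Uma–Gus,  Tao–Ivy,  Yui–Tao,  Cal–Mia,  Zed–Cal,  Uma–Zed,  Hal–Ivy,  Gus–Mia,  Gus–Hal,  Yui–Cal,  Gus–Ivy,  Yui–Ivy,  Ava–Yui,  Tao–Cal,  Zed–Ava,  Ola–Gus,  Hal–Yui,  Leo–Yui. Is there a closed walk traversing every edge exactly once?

Yes

Degrees: Hal:4, Uma:2, Ava:2, Cal:4, Gus:6, Yui:6, Zed:6, Tao:4, Leo:2, Ivy:4, Ola:4, Mia:2
Every vertex has even degree and the edges form a single connected piece, so an Eulerian circuit exists.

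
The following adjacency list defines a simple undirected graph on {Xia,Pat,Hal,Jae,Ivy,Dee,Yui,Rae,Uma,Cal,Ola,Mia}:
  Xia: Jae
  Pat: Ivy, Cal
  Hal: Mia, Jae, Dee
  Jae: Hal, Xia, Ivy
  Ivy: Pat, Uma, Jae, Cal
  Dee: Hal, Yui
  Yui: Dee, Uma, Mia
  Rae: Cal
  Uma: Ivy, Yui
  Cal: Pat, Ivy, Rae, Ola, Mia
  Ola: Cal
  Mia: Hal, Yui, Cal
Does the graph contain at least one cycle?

Yes

The graph has 12 vertices, 15 edges, and 1 connected component.
Since 15 > 12 - 1, a cycle must exist; for instance Mia-Hal-Dee-Yui-Mia.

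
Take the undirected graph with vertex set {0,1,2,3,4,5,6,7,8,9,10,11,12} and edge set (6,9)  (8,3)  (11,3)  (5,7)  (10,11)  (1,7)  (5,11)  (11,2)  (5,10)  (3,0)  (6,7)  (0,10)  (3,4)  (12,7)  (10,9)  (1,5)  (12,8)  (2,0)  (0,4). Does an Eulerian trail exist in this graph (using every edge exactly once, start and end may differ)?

Degrees: 0:4, 1:2, 2:2, 3:4, 4:2, 5:4, 6:2, 7:4, 8:2, 9:2, 10:4, 11:4, 12:2
Odd-degree vertices: none (0 total).
With 0 odd-degree vertices and all edges in one connected piece, an Eulerian trail exists.

Yes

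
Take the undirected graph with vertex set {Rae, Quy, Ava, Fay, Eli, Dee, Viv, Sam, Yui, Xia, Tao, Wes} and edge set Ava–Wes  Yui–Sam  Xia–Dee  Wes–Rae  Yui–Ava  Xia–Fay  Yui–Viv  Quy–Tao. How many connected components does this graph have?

Component: {Eli}
Component: {Quy, Tao}
Component: {Fay, Dee, Xia}
Component: {Rae, Ava, Viv, Sam, Yui, Wes}

4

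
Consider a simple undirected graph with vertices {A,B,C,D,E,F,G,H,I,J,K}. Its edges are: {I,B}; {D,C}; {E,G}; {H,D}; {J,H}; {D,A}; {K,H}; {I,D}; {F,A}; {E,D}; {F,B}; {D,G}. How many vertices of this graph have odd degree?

4

Degrees: A:2, B:2, C:1, D:6, E:2, F:2, G:2, H:3, I:2, J:1, K:1
Odd-degree vertices: C, H, J, K.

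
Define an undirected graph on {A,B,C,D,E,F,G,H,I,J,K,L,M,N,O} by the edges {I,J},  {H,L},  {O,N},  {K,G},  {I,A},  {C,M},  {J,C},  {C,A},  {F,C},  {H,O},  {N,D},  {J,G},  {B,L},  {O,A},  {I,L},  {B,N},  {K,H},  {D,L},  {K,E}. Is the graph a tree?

No

|V| = 15, |E| = 19.
A tree on 15 vertices has exactly 14 edges; this graph has 19, so it contains a cycle and is not a tree.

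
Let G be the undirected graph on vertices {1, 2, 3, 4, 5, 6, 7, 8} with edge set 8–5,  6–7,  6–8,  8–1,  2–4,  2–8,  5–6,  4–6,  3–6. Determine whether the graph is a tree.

No

The graph has 8 vertices and 9 edges.
A tree on 8 vertices has exactly 7 edges; this graph has 9, so it contains a cycle and is not a tree.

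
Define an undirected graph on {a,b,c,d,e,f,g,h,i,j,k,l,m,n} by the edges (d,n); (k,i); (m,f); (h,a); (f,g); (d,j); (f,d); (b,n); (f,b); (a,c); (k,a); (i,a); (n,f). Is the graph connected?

No

Component: {e}
Component: {l}
Component: {a, c, h, i, k}
Component: {b, d, f, g, j, m, n}
No edge joins these 4 groups, so the graph is disconnected.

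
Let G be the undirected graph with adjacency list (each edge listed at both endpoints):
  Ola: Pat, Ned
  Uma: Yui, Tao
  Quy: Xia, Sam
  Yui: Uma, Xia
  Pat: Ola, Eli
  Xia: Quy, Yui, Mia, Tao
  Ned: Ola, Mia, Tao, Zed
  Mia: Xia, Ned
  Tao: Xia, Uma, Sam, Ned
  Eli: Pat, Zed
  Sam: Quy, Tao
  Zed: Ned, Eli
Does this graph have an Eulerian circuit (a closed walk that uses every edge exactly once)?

Degrees: Ola:2, Uma:2, Quy:2, Yui:2, Pat:2, Xia:4, Ned:4, Mia:2, Tao:4, Eli:2, Sam:2, Zed:2
All degrees are even and the non-isolated vertices are connected — an Eulerian circuit exists.

Yes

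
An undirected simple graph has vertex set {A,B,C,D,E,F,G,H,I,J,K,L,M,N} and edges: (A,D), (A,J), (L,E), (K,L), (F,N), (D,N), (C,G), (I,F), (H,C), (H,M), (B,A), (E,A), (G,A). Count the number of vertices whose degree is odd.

6

Degrees: A:5, B:1, C:2, D:2, E:2, F:2, G:2, H:2, I:1, J:1, K:1, L:2, M:1, N:2
Odd-degree vertices: A, B, I, J, K, M.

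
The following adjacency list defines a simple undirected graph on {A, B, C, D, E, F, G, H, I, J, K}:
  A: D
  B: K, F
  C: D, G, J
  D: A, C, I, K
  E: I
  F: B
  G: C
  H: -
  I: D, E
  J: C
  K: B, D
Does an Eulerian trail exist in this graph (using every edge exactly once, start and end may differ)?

No

Degrees: A:1, B:2, C:3, D:4, E:1, F:1, G:1, H:0, I:2, J:1, K:2
Odd-degree vertices: A, C, E, F, G, J (6 total).
An Eulerian trail requires 0 or 2 odd-degree vertices; here there are 6.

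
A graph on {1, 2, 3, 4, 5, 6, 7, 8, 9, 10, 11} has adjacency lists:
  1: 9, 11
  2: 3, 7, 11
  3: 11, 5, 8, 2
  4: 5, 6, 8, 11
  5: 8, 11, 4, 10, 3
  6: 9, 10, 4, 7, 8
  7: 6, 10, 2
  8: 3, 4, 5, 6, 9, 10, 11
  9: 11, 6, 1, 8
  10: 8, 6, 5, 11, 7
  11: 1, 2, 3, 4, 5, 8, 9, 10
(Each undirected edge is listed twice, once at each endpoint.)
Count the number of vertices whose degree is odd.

Degrees: 1:2, 2:3, 3:4, 4:4, 5:5, 6:5, 7:3, 8:7, 9:4, 10:5, 11:8
Odd-degree vertices: 2, 5, 6, 7, 8, 10.

6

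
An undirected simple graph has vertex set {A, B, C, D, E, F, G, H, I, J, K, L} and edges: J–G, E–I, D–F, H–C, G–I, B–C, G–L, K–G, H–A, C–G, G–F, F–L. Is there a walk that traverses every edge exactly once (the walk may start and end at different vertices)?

Degrees: A:1, B:1, C:3, D:1, E:1, F:3, G:6, H:2, I:2, J:1, K:1, L:2
Odd-degree vertices: A, B, C, D, E, F, J, K (8 total).
An Eulerian trail requires 0 or 2 odd-degree vertices; here there are 8.

No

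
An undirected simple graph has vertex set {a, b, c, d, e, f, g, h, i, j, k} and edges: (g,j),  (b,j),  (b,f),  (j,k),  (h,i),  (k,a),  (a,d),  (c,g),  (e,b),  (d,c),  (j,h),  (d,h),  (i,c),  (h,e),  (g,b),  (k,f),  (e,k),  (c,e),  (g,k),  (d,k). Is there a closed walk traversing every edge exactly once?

Degrees: a:2, b:4, c:4, d:4, e:4, f:2, g:4, h:4, i:2, j:4, k:6
Every vertex has even degree and the edges form a single connected piece, so an Eulerian circuit exists.

Yes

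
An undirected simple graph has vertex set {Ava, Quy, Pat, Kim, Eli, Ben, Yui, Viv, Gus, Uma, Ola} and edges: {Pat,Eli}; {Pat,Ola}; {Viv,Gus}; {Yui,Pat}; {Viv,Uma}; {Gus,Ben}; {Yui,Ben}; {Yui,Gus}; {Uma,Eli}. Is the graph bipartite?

The cycle Ben-Gus-Yui-Ben has length 3, which is odd, so the graph is not bipartite.

No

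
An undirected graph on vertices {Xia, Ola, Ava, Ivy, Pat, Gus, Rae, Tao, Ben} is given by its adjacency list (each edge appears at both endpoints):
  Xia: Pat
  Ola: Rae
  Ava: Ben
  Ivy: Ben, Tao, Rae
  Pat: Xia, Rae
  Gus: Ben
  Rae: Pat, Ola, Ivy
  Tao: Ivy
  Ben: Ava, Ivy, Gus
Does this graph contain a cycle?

No

|V| = 9, |E| = 8, number of components = 1.
A forest on 9 vertices with 1 component has exactly 8 edges, which matches — so no cycle.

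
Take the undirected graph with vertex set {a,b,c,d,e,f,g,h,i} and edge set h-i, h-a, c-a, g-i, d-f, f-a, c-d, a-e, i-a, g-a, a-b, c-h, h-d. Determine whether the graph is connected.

Yes

Starting from a and exploring outward reaches every vertex (a, c, b, g, e, f, h, i, d); the graph is connected.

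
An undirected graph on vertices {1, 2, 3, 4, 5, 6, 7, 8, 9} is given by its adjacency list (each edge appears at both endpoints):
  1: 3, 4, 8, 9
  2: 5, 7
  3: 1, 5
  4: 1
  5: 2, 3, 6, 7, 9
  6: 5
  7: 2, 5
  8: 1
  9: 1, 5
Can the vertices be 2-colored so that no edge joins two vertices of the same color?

No

7-2-5-7 is an odd cycle (length 3), and a bipartite graph can contain only even cycles.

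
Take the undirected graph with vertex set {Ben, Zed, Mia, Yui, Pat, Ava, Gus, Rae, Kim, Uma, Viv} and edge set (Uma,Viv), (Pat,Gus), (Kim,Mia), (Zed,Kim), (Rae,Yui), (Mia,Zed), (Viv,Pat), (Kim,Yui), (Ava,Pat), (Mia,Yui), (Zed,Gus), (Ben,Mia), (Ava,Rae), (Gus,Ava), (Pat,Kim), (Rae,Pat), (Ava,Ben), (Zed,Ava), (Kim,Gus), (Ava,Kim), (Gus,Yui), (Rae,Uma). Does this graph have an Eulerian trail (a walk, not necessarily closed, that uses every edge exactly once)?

Degrees: Ben:2, Zed:4, Mia:4, Yui:4, Pat:5, Ava:6, Gus:5, Rae:4, Kim:6, Uma:2, Viv:2
Odd-degree vertices: Pat, Gus (2 total).
With 2 odd-degree vertices and all edges in one connected piece, an Eulerian trail exists (from Pat to Gus).

Yes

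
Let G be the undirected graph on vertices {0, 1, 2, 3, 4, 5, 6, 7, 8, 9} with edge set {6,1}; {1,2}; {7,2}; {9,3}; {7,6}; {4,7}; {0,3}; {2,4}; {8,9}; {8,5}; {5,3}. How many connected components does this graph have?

2

Component: {0, 3, 5, 8, 9}
Component: {1, 2, 4, 6, 7}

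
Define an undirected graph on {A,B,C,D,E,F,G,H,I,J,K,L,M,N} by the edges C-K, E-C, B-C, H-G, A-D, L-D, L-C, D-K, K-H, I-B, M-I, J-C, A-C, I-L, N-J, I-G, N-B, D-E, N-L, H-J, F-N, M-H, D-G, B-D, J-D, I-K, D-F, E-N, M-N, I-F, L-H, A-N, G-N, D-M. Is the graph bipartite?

A valid 2-coloring puts {C, D, H, I, N} on one side and {A, B, E, F, G, J, K, L, M} on the other; every edge crosses between the two sides.

Yes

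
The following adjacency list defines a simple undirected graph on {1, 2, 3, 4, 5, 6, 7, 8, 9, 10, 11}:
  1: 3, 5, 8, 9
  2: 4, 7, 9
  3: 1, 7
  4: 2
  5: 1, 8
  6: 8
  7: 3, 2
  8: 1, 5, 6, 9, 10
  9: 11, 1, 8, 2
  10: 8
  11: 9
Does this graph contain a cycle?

|V| = 11, |E| = 13, number of components = 1.
One cycle is 1-9-2-7-3-1.

Yes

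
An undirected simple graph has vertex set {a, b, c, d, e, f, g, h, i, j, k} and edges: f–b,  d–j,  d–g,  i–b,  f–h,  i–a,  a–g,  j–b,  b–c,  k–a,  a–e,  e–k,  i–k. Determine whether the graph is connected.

Yes

Starting from a and exploring outward reaches every vertex (a, i, g, k, e, b, d, j, c, f, h); the graph is connected.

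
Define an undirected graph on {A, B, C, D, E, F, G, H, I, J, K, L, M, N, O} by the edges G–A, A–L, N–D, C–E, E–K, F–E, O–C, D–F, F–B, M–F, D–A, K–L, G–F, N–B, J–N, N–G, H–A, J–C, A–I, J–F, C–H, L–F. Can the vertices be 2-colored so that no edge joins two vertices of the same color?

Color {B, D, E, G, H, I, J, L, M, O} black and {A, C, F, K, N} white. No edge joins two same-colored vertices, so the graph is bipartite.

Yes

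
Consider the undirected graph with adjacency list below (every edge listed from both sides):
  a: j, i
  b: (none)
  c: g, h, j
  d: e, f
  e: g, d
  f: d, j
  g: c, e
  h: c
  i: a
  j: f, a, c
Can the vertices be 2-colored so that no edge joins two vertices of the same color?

Color {b, d, g, h, i, j} black and {a, c, e, f} white. No edge joins two same-colored vertices, so the graph is bipartite.

Yes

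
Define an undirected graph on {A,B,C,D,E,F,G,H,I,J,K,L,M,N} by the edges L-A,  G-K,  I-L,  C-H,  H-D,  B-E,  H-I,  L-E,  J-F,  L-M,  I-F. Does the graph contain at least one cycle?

No

|V| = 14, |E| = 11, number of components = 3.
A forest on 14 vertices with 3 components has exactly 11 edges, which matches — so no cycle.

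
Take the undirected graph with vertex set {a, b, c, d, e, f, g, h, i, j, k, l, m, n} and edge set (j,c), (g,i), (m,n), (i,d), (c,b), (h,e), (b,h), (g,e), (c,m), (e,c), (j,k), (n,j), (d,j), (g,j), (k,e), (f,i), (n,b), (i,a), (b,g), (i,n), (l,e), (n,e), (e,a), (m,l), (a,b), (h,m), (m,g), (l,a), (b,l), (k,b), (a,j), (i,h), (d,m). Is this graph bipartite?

The cycle e-l-a-e has length 3, which is odd, so the graph is not bipartite.

No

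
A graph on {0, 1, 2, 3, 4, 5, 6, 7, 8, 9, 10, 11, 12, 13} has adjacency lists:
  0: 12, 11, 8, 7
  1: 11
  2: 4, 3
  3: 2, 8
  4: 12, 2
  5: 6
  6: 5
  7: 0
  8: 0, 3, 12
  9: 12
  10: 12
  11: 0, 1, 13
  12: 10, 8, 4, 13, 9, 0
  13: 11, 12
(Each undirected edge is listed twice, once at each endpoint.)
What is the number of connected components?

Component: {5, 6}
Component: {0, 1, 2, 3, 4, 7, 8, 9, 10, 11, 12, 13}

2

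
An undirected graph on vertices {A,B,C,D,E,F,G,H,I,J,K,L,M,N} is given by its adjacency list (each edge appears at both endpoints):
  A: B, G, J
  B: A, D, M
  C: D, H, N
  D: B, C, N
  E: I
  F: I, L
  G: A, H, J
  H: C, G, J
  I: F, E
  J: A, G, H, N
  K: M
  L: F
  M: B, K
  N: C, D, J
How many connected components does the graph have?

2

Component: {E, F, I, L}
Component: {A, B, C, D, G, H, J, K, M, N}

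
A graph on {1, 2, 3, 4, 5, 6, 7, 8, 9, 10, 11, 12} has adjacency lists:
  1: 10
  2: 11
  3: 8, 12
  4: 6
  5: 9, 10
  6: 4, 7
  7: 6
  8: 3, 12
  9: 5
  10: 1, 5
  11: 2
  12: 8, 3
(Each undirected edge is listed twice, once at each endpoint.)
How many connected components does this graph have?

Component: {2, 11}
Component: {3, 8, 12}
Component: {4, 6, 7}
Component: {1, 5, 9, 10}

4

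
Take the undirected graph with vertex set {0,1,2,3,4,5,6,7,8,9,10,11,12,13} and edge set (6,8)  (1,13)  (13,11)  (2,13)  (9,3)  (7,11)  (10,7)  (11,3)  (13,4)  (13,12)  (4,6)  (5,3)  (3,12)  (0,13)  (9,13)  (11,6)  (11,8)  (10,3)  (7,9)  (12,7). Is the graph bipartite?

No

The cycle 6-8-11-6 has length 3, which is odd, so the graph is not bipartite.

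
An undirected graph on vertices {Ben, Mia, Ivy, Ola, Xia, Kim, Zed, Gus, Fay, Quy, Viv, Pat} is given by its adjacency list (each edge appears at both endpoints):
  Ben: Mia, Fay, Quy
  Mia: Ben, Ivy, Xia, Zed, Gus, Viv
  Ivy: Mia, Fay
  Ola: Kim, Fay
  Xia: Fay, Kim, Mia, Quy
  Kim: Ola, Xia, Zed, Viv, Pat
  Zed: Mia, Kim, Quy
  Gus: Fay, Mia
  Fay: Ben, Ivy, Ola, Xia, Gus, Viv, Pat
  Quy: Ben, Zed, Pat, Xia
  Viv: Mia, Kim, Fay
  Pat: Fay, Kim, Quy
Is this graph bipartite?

Yes

Color {Mia, Kim, Fay, Quy} black and {Ben, Ivy, Ola, Xia, Zed, Gus, Viv, Pat} white. No edge joins two same-colored vertices, so the graph is bipartite.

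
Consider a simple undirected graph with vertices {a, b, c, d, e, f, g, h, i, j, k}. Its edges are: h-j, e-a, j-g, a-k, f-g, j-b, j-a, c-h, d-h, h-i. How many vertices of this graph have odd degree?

Degrees: a:3, b:1, c:1, d:1, e:1, f:1, g:2, h:4, i:1, j:4, k:1
Odd-degree vertices: a, b, c, d, e, f, i, k.

8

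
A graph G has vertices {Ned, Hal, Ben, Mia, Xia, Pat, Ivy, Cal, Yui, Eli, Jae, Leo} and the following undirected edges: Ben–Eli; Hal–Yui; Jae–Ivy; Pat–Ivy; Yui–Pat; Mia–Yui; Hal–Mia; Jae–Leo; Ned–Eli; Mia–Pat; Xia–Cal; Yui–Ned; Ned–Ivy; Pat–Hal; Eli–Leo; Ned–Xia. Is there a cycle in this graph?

The graph has 12 vertices, 16 edges, and 1 connected component.
Since 16 > 12 - 1, a cycle must exist; for instance Ned-Eli-Leo-Jae-Ivy-Ned.

Yes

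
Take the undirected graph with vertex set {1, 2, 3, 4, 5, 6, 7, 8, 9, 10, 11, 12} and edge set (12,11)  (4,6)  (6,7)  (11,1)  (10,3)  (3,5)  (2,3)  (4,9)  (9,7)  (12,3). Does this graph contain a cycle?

Yes

The graph has 12 vertices, 10 edges, and 3 connected components.
Since 10 > 12 - 3, a cycle must exist; for instance 4-6-7-9-4.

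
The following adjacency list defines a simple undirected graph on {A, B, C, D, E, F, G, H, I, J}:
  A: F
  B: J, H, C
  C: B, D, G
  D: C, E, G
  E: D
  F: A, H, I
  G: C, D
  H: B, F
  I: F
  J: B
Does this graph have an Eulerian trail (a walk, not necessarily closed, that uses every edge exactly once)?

No

Degrees: A:1, B:3, C:3, D:3, E:1, F:3, G:2, H:2, I:1, J:1
Odd-degree vertices: A, B, C, D, E, F, I, J (8 total).
An Eulerian trail requires 0 or 2 odd-degree vertices; here there are 8.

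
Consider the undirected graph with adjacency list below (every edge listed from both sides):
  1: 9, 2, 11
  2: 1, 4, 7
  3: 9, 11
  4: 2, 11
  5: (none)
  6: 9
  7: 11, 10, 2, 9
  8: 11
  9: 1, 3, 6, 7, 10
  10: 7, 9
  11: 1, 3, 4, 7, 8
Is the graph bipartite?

The cycle 7-10-9-7 has length 3, which is odd, so the graph is not bipartite.

No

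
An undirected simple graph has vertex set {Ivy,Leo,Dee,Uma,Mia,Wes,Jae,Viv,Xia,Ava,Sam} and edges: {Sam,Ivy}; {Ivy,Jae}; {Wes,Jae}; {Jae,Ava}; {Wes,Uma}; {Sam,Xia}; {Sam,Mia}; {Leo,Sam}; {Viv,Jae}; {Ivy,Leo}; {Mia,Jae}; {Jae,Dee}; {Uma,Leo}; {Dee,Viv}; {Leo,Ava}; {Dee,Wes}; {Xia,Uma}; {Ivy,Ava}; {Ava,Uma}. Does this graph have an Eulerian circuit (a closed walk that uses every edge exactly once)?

No

Degrees: Ivy:4, Leo:4, Dee:3, Uma:4, Mia:2, Wes:3, Jae:6, Viv:2, Xia:2, Ava:4, Sam:4
Vertices with odd degree: Dee, Wes. An Eulerian circuit requires all degrees even.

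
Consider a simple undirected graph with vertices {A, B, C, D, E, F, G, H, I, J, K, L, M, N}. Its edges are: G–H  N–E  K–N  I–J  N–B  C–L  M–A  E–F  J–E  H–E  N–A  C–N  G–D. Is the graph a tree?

Yes

|V| = 14, |E| = 13.
Connected and |E| = |V| - 1, which characterizes a tree.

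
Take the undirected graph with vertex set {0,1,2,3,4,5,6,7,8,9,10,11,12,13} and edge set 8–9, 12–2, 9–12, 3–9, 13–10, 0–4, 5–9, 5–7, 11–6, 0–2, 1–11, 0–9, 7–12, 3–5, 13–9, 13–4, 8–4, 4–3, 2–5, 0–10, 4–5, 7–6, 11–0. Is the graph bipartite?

No

The cycle 3-5-9-3 has length 3, which is odd, so the graph is not bipartite.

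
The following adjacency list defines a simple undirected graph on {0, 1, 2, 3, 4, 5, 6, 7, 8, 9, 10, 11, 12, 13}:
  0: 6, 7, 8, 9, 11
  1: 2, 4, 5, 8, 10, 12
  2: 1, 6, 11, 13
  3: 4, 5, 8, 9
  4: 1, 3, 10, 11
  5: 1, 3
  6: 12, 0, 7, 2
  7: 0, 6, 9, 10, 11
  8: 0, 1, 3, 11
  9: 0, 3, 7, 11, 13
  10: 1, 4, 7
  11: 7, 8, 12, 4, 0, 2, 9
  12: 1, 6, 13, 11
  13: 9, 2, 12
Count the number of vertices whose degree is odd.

Degrees: 0:5, 1:6, 2:4, 3:4, 4:4, 5:2, 6:4, 7:5, 8:4, 9:5, 10:3, 11:7, 12:4, 13:3
Odd-degree vertices: 0, 7, 9, 10, 11, 13.

6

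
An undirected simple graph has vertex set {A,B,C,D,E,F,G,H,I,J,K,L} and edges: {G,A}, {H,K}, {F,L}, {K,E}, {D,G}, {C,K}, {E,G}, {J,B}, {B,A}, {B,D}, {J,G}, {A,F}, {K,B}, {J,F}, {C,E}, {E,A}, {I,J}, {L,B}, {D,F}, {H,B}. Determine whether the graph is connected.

A breadth-first search from A visits A, G, F, E, B, D, J, L, C, K, H, I — all 12 vertices — so the graph is connected.

Yes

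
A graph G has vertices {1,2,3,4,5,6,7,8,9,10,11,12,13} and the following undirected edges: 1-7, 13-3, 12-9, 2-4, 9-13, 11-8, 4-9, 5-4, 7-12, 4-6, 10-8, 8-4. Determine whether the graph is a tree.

Yes

|V| = 13, |E| = 12.
Connected and |E| = |V| - 1, which characterizes a tree.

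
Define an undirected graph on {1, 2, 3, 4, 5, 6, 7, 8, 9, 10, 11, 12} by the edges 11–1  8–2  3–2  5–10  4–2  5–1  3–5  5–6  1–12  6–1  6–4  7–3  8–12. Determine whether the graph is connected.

Component: {9}
Component: {1, 2, 3, 4, 5, 6, 7, 8, 10, 11, 12}
There are 2 separate components, so the graph is not connected.

No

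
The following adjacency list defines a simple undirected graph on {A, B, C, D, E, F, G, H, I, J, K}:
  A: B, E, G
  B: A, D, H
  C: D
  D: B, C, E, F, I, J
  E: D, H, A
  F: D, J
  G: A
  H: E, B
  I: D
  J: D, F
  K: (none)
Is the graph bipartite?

The cycle F-D-J-F has length 3, which is odd, so the graph is not bipartite.

No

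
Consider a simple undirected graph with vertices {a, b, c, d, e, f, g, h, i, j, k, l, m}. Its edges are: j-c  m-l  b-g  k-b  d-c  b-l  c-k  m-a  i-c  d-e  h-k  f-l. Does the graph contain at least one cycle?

No

The graph has 13 vertices, 12 edges, and 1 connected component.
A forest on 13 vertices with 1 component has exactly 12 edges, which matches — so no cycle.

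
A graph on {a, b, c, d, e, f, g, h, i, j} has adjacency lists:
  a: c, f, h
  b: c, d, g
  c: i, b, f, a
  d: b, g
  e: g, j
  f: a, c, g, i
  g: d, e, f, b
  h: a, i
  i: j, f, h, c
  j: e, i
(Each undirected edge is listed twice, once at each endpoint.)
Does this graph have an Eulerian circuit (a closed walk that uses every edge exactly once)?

Degrees: a:3, b:3, c:4, d:2, e:2, f:4, g:4, h:2, i:4, j:2
Vertices with odd degree: a, b. An Eulerian circuit requires all degrees even.

No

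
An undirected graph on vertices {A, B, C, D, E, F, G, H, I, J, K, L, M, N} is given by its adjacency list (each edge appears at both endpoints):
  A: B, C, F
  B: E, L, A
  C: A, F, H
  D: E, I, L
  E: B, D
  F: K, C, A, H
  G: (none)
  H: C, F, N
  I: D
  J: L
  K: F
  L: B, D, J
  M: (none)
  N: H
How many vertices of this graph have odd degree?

Degrees: A:3, B:3, C:3, D:3, E:2, F:4, G:0, H:3, I:1, J:1, K:1, L:3, M:0, N:1
Odd-degree vertices: A, B, C, D, H, I, J, K, L, N.

10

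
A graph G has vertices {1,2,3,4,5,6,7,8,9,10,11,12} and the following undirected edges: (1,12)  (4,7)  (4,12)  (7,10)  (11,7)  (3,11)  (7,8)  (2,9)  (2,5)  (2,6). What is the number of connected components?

2

Component: {2, 5, 6, 9}
Component: {1, 3, 4, 7, 8, 10, 11, 12}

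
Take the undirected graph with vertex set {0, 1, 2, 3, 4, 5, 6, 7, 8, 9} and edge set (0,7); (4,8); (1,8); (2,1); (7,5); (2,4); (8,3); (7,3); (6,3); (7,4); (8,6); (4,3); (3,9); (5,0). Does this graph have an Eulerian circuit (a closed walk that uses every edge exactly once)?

No

Degrees: 0:2, 1:2, 2:2, 3:5, 4:4, 5:2, 6:2, 7:4, 8:4, 9:1
Vertices with odd degree: 3, 9. An Eulerian circuit requires all degrees even.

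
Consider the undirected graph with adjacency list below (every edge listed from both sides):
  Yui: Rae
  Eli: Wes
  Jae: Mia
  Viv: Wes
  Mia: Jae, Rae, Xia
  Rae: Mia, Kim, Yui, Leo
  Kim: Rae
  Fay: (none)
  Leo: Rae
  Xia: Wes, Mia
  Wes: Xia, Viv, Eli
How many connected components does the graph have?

2

Component: {Fay}
Component: {Yui, Eli, Jae, Viv, Mia, Rae, Kim, Leo, Xia, Wes}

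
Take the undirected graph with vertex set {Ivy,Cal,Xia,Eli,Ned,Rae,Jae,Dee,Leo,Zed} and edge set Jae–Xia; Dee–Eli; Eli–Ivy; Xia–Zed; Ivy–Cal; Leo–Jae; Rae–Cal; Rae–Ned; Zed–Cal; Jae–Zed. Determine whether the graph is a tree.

The graph has 10 vertices and 10 edges.
Connected but with 10 > 9 edges, so it has a cycle and is not a tree.

No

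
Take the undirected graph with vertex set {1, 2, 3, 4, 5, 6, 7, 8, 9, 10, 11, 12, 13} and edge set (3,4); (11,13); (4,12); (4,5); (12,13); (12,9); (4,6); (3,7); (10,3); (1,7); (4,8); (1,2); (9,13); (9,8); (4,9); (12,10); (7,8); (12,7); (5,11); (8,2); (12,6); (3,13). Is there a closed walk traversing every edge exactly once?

Degrees: 1:2, 2:2, 3:4, 4:6, 5:2, 6:2, 7:4, 8:4, 9:4, 10:2, 11:2, 12:6, 13:4
Every vertex has even degree and the edges form a single connected piece, so an Eulerian circuit exists.

Yes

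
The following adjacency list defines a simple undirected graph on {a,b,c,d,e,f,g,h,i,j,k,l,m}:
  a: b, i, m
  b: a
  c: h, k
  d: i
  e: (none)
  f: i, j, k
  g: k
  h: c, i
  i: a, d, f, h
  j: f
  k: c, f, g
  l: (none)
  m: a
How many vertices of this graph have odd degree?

Degrees: a:3, b:1, c:2, d:1, e:0, f:3, g:1, h:2, i:4, j:1, k:3, l:0, m:1
Odd-degree vertices: a, b, d, f, g, j, k, m.

8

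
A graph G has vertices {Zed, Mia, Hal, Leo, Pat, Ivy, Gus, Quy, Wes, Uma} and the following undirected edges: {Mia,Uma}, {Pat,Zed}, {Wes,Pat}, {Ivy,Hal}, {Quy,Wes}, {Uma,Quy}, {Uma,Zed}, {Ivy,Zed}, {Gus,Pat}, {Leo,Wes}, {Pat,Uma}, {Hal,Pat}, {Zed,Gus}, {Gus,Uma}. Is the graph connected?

Yes

Starting from Zed and exploring outward reaches every vertex (Zed, Gus, Ivy, Uma, Pat, Hal, Mia, Quy, Wes, Leo); the graph is connected.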